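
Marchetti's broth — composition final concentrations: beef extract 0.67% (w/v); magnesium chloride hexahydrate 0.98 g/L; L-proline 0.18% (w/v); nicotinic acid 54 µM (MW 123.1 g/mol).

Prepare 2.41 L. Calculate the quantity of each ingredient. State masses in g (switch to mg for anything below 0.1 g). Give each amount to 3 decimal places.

beef extract 16.147 g; magnesium chloride hexahydrate 2.362 g; L-proline 4.338 g; nicotinic acid 16.020 mg

Working volume: 2.41 L.
beef extract: 0.67% w/v = 6.7 g/L → 6.7 × 2.41 L = 16.147 g
magnesium chloride hexahydrate: 0.98 g/L × 2.41 L = 2.362 g
L-proline: 0.18% w/v = 1.8 g/L → 1.8 × 2.41 L = 4.338 g
nicotinic acid: 54 µmol/L × 123.1 g/mol × 2.41 L ÷ 1000 = 16.020 mg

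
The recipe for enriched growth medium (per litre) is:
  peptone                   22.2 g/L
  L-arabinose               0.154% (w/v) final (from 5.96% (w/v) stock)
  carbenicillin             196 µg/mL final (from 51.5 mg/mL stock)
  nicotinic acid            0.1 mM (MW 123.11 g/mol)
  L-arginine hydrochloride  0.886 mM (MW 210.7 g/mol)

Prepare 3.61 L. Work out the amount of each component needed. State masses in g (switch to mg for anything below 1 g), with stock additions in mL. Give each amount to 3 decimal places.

Scale factor relative to 1 L: 3.61.
peptone: 22.2 g/L × 3.61 L = 80.142 g
L-arabinose: V = C2·V2/C1 = 0.154% ÷ 5.96% × 3610 mL = 93.279 mL
carbenicillin: C1V1 = C2V2 → 196 µg/mL × 3610 mL ÷ 51500 µg/mL = 13.739 mL
nicotinic acid: 0.1 mmol/L × 123.11 mg/mmol × 3.61 L = 44.443 mg
L-arginine hydrochloride: 0.886 mmol/L × 210.7 mg/mmol × 3.61 L = 673.916 mg

peptone 80.142 g; L-arabinose 93.279 mL; carbenicillin 13.739 mL; nicotinic acid 44.443 mg; L-arginine hydrochloride 673.916 mg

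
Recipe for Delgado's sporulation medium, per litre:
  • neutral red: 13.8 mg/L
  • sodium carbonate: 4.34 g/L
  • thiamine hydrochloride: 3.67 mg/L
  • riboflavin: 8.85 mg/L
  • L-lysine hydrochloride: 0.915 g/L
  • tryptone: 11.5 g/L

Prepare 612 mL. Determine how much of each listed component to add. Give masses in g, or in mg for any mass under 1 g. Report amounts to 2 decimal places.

Working volume: 612 mL = 0.612 L.
neutral red: 13.8 mg/L × 0.612 L = 8.45 mg
sodium carbonate: 4.34 g/L × 0.612 L = 2.66 g
thiamine hydrochloride: 3.67 mg/L × 0.612 L = 2.25 mg
riboflavin: 8.85 mg/L × 0.612 L = 5.42 mg
L-lysine hydrochloride: 0.915 g/L × 0.612 L = 0.55998 g = 559.98 mg
tryptone: 11.5 g/L × 0.612 L = 7.04 g

neutral red 8.45 mg; sodium carbonate 2.66 g; thiamine hydrochloride 2.25 mg; riboflavin 5.42 mg; L-lysine hydrochloride 559.98 mg; tryptone 7.04 g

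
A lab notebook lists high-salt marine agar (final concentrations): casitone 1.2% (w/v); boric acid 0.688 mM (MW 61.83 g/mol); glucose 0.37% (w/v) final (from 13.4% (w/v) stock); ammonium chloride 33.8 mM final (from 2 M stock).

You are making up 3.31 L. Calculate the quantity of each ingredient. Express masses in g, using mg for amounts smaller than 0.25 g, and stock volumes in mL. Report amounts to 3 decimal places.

casitone 39.720 g; boric acid 140.804 mg; glucose 91.396 mL; ammonium chloride 55.939 mL

Working volume: 3.31 L.
casitone: 1.2 g per 100 mL × 3310 mL ÷ 100 = 39.720 g
boric acid: 0.688 mmol/L × 61.83 mg/mmol × 3.31 L = 140.804 mg
glucose: V = C2·V2/C1 = 0.37% ÷ 13.4% × 3310 mL = 91.396 mL
ammonium chloride: C1V1 = C2V2 → 33.8 mM × 3310 mL ÷ 2000 mM = 55.939 mL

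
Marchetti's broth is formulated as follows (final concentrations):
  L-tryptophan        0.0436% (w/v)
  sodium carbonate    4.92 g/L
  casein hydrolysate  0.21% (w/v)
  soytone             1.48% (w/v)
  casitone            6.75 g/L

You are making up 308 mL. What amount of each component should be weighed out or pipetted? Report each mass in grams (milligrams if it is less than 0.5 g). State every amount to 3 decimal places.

L-tryptophan 134.288 mg; sodium carbonate 1.515 g; casein hydrolysate 0.647 g; soytone 4.558 g; casitone 2.079 g

Working volume: 308 mL = 0.308 L.
L-tryptophan: 0.0436 g per 100 mL × 308 mL ÷ 100 = 0.134288 g = 134.288 mg
sodium carbonate: 4.92 g/L × 0.308 L = 1.515 g
casein hydrolysate: 0.21% w/v = 2.1 g/L → 2.1 × 0.308 L = 0.647 g
soytone: 1.48% w/v = 14.8 g/L → 14.8 × 0.308 L = 4.558 g
casitone: 6.75 g/L × 0.308 L = 2.079 g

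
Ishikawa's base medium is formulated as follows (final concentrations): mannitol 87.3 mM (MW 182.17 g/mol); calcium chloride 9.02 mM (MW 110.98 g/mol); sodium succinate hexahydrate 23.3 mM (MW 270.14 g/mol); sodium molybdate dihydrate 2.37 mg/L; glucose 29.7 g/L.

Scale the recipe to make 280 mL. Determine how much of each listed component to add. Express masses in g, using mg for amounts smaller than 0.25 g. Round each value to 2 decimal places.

mannitol 4.45 g; calcium chloride 0.28 g; sodium succinate hexahydrate 1.76 g; sodium molybdate dihydrate 0.66 mg; glucose 8.32 g

Target volume = 280 mL = 0.28 L.
mannitol: 87.3 mmol/L × 182.17 g/mol × 0.28 L ÷ 1000 = 4.45 g
calcium chloride: 9.02 mmol/L × 110.98 g/mol × 0.28 L ÷ 1000 = 0.28 g
sodium succinate hexahydrate: 23.3 mmol/L × 270.14 g/mol × 0.28 L ÷ 1000 = 1.76 g
sodium molybdate dihydrate: 2.37 mg/L × 0.28 L = 0.66 mg
glucose: 29.7 g/L × 0.28 L = 8.32 g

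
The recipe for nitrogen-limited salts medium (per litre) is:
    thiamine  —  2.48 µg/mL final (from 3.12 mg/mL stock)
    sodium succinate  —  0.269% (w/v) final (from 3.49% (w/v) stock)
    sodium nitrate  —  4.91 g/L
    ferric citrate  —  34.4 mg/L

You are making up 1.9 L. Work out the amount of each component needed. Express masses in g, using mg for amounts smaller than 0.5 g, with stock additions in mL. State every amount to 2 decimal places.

Scale factor relative to 1 L: 1.9.
thiamine: dilute stock: 2.48 µg/mL × 1900 mL ÷ 3120 µg/mL = 1.51 mL
sodium succinate: C1V1 = C2V2 → 0.269% ÷ 3.49% × 1900 mL = 146.45 mL
sodium nitrate: 4.91 g/L × 1.9 L = 9.33 g
ferric citrate: 34.4 mg/L × 1.9 L = 65.36 mg

thiamine 1.51 mL; sodium succinate 146.45 mL; sodium nitrate 9.33 g; ferric citrate 65.36 mg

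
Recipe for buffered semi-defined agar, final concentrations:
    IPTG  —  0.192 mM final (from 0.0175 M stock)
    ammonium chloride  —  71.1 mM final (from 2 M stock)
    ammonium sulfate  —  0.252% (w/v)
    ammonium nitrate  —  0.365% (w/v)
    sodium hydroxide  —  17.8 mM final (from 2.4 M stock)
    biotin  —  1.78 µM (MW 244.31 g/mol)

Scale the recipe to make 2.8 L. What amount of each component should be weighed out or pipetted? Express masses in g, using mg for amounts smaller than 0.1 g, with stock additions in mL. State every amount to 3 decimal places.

IPTG 30.720 mL; ammonium chloride 99.540 mL; ammonium sulfate 7.056 g; ammonium nitrate 10.220 g; sodium hydroxide 20.767 mL; biotin 1.218 mg

Working volume: 2.8 L.
IPTG: dilute stock: 0.192 mM × 2800 mL ÷ 17.5 mM = 30.720 mL
ammonium chloride: V = C2·V2/C1 = 71.1 mM × 2800 mL ÷ 2000 mM = 99.540 mL
ammonium sulfate: 0.252 g per 100 mL × 2800 mL ÷ 100 = 7.056 g
ammonium nitrate: 0.365% w/v = 3.65 g/L → 3.65 × 2.8 L = 10.220 g
sodium hydroxide: C1V1 = C2V2 → 17.8 mM × 2800 mL ÷ 2400 mM = 20.767 mL
biotin: 1.78 µmol/L × 244.31 g/mol × 2.8 L ÷ 1000 = 1.218 mg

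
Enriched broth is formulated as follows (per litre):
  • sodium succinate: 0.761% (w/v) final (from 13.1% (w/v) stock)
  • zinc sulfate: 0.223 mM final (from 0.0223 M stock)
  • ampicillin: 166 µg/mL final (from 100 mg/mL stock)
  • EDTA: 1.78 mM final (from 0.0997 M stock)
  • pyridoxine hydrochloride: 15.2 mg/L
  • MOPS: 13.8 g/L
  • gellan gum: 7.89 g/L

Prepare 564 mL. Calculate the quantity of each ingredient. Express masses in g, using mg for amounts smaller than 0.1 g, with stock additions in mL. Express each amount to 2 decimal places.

Target volume = 564 mL = 0.564 L.
sodium succinate: dilute stock: 0.761% ÷ 13.1% × 564 mL = 32.76 mL
zinc sulfate: V = C2·V2/C1 = 0.223 mM × 564 mL ÷ 22.3 mM = 5.64 mL
ampicillin: C1V1 = C2V2 → 166 µg/mL × 564 mL ÷ 100000 µg/mL = 0.94 mL
EDTA: C1V1 = C2V2 → 1.78 mM × 564 mL ÷ 99.7 mM = 10.07 mL
pyridoxine hydrochloride: 15.2 mg/L × 0.564 L = 8.57 mg
MOPS: 13.8 g/L × 0.564 L = 7.78 g
gellan gum: 7.89 g/L × 0.564 L = 4.45 g

sodium succinate 32.76 mL; zinc sulfate 5.64 mL; ampicillin 0.94 mL; EDTA 10.07 mL; pyridoxine hydrochloride 8.57 mg; MOPS 7.78 g; gellan gum 4.45 g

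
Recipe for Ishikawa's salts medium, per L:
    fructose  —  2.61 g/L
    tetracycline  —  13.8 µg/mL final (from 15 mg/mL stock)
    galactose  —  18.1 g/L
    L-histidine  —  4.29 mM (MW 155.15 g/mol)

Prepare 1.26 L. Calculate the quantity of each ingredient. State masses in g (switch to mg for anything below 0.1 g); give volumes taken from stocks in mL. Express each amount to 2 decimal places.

fructose 3.29 g; tetracycline 1.16 mL; galactose 22.81 g; L-histidine 0.84 g

Scale factor relative to 1 L: 1.26.
fructose: 2.61 g/L × 1.26 L = 3.29 g
tetracycline: V = C2·V2/C1 = 13.8 µg/mL × 1260 mL ÷ 15000 µg/mL = 1.16 mL
galactose: 18.1 g/L × 1.26 L = 22.81 g
L-histidine: 4.29 mmol/L × 155.15 g/mol × 1.26 L ÷ 1000 = 0.84 g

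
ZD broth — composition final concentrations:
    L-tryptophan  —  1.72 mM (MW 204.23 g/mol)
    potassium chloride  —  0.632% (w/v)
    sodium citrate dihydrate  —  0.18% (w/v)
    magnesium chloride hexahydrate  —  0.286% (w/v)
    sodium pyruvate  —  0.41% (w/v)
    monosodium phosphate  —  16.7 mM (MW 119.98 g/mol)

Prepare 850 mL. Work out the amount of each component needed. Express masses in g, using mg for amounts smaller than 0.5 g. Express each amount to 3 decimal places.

Working volume: 850 mL = 0.85 L.
L-tryptophan: 1.72 mmol/L × 204.23 mg/mmol × 0.85 L = 298.584 mg
potassium chloride: 0.632 g per 100 mL × 850 mL ÷ 100 = 5.372 g
sodium citrate dihydrate: 0.18 g per 100 mL × 850 mL ÷ 100 = 1.530 g
magnesium chloride hexahydrate: 0.286% w/v = 2.86 g/L → 2.86 × 0.85 L = 2.431 g
sodium pyruvate: 0.41% w/v = 4.1 g/L → 4.1 × 0.85 L = 3.485 g
monosodium phosphate: 16.7 mmol/L × 119.98 g/mol × 0.85 L ÷ 1000 = 1.703 g

L-tryptophan 298.584 mg; potassium chloride 5.372 g; sodium citrate dihydrate 1.530 g; magnesium chloride hexahydrate 2.431 g; sodium pyruvate 3.485 g; monosodium phosphate 1.703 g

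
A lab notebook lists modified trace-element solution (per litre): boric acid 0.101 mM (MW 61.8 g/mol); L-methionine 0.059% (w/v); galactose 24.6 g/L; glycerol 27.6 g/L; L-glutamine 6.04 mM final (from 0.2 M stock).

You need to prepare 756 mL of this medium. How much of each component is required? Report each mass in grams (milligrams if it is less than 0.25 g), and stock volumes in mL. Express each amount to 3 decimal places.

Working volume: 756 mL = 0.756 L.
boric acid: 0.101 mmol/L × 61.8 mg/mmol × 0.756 L = 4.719 mg
L-methionine: 0.059 g per 100 mL × 756 mL ÷ 100 = 0.446 g
galactose: 24.6 g/L × 0.756 L = 18.598 g
glycerol: 27.6 g/L × 0.756 L = 20.866 g
L-glutamine: C1V1 = C2V2 → 6.04 mM × 756 mL ÷ 200 mM = 22.831 mL

boric acid 4.719 mg; L-methionine 0.446 g; galactose 18.598 g; glycerol 20.866 g; L-glutamine 22.831 mL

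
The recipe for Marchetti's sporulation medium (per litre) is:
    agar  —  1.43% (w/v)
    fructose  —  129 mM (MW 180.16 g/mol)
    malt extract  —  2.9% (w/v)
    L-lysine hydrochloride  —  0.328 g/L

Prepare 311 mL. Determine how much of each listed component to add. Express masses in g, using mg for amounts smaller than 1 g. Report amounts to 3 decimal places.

Working volume: 311 mL = 0.311 L.
agar: 1.43% w/v = 14.3 g/L → 14.3 × 0.311 L = 4.447 g
fructose: 129 mmol/L × 180.16 g/mol × 0.311 L ÷ 1000 = 7.228 g
malt extract: 2.9% w/v = 29 g/L → 29 × 0.311 L = 9.019 g
L-lysine hydrochloride: 0.328 g/L × 0.311 L = 0.102008 g = 102.008 mg

agar 4.447 g; fructose 7.228 g; malt extract 9.019 g; L-lysine hydrochloride 102.008 mg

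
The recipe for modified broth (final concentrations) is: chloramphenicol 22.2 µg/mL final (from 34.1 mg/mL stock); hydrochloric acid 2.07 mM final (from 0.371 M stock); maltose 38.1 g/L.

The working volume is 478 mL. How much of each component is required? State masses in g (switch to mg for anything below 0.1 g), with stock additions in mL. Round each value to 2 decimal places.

chloramphenicol 0.31 mL; hydrochloric acid 2.67 mL; maltose 18.21 g

Working volume: 478 mL = 0.478 L.
chloramphenicol: C1V1 = C2V2 → 22.2 µg/mL × 478 mL ÷ 34100 µg/mL = 0.31 mL
hydrochloric acid: V = C2·V2/C1 = 2.07 mM × 478 mL ÷ 371 mM = 2.67 mL
maltose: 38.1 g/L × 0.478 L = 18.21 g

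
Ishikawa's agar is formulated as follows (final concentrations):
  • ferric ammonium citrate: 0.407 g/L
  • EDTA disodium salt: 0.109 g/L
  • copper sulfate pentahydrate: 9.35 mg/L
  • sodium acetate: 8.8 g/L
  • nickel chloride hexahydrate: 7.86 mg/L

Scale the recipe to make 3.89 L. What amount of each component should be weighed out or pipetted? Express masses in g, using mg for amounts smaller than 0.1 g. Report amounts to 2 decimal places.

Scale factor relative to 1 L: 3.89.
ferric ammonium citrate: 0.407 g/L × 3.89 L = 1.58 g
EDTA disodium salt: 0.109 g/L × 3.89 L = 0.42 g
copper sulfate pentahydrate: 9.35 mg/L × 3.89 L = 36.37 mg
sodium acetate: 8.8 g/L × 3.89 L = 34.23 g
nickel chloride hexahydrate: 7.86 mg/L × 3.89 L = 30.58 mg

ferric ammonium citrate 1.58 g; EDTA disodium salt 0.42 g; copper sulfate pentahydrate 36.37 mg; sodium acetate 34.23 g; nickel chloride hexahydrate 30.58 mg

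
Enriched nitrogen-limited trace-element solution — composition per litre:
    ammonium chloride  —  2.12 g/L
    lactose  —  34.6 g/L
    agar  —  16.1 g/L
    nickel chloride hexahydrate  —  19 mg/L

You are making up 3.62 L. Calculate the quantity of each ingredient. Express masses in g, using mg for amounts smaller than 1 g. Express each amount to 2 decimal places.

Working volume: 3.62 L.
ammonium chloride: 2.12 g/L × 3.62 L = 7.67 g
lactose: 34.6 g/L × 3.62 L = 125.25 g
agar: 16.1 g/L × 3.62 L = 58.28 g
nickel chloride hexahydrate: 19 mg/L × 3.62 L = 68.78 mg

ammonium chloride 7.67 g; lactose 125.25 g; agar 58.28 g; nickel chloride hexahydrate 68.78 mg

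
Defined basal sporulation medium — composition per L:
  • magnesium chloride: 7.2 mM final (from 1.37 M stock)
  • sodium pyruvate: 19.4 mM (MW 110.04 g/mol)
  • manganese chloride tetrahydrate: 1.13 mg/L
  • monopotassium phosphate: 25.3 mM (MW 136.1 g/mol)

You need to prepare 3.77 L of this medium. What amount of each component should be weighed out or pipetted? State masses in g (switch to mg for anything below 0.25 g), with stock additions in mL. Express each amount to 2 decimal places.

magnesium chloride 19.81 mL; sodium pyruvate 8.05 g; manganese chloride tetrahydrate 4.26 mg; monopotassium phosphate 12.98 g

Working volume: 3.77 L.
magnesium chloride: V = C2·V2/C1 = 7.2 mM × 3770 mL ÷ 1370 mM = 19.81 mL
sodium pyruvate: 19.4 mmol/L × 110.04 g/mol × 3.77 L ÷ 1000 = 8.05 g
manganese chloride tetrahydrate: 1.13 mg/L × 3.77 L = 4.26 mg
monopotassium phosphate: 25.3 mmol/L × 136.1 g/mol × 3.77 L ÷ 1000 = 12.98 g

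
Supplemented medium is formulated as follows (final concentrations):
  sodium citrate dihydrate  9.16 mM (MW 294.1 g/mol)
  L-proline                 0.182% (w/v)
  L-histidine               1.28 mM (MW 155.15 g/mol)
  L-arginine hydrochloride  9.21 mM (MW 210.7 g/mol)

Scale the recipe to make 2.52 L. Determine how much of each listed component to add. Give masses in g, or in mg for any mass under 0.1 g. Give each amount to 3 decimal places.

Working volume: 2.52 L.
sodium citrate dihydrate: 9.16 mmol/L × 294.1 g/mol × 2.52 L ÷ 1000 = 6.789 g
L-proline: 0.182% w/v = 1.82 g/L → 1.82 × 2.52 L = 4.586 g
L-histidine: 1.28 mmol/L × 155.15 g/mol × 2.52 L ÷ 1000 = 0.500 g
L-arginine hydrochloride: 9.21 mmol/L × 210.7 g/mol × 2.52 L ÷ 1000 = 4.890 g

sodium citrate dihydrate 6.789 g; L-proline 4.586 g; L-histidine 0.500 g; L-arginine hydrochloride 4.890 g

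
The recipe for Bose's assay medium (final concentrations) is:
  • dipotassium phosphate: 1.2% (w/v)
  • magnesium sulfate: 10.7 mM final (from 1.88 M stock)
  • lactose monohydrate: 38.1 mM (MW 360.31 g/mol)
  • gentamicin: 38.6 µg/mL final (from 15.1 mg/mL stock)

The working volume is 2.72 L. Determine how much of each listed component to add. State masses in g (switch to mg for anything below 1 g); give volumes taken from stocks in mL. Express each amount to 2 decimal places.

Working volume: 2.72 L.
dipotassium phosphate: 1.2 g per 100 mL × 2720 mL ÷ 100 = 32.64 g
magnesium sulfate: C1V1 = C2V2 → 10.7 mM × 2720 mL ÷ 1880 mM = 15.48 mL
lactose monohydrate: 38.1 mmol/L × 360.31 g/mol × 2.72 L ÷ 1000 = 37.34 g
gentamicin: C1V1 = C2V2 → 38.6 µg/mL × 2720 mL ÷ 15100 µg/mL = 6.95 mL

dipotassium phosphate 32.64 g; magnesium sulfate 15.48 mL; lactose monohydrate 37.34 g; gentamicin 6.95 mL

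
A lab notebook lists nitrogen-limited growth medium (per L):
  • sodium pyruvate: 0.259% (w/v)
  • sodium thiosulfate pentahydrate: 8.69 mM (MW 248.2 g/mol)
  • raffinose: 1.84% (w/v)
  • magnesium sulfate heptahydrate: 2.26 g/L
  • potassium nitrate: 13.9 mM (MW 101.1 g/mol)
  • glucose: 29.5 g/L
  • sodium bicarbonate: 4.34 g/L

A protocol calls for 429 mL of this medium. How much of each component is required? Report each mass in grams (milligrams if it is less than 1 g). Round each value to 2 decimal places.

sodium pyruvate 1.11 g; sodium thiosulfate pentahydrate 925.29 mg; raffinose 7.89 g; magnesium sulfate heptahydrate 969.54 mg; potassium nitrate 602.87 mg; glucose 12.66 g; sodium bicarbonate 1.86 g

Working volume: 429 mL = 0.429 L.
sodium pyruvate: 0.259 g per 100 mL × 429 mL ÷ 100 = 1.11 g
sodium thiosulfate pentahydrate: 8.69 mmol/L × 248.2 mg/mmol × 0.429 L = 925.29 mg
raffinose: 1.84% w/v = 18.4 g/L → 18.4 × 0.429 L = 7.89 g
magnesium sulfate heptahydrate: 2.26 g/L × 0.429 L = 0.96954 g = 969.54 mg
potassium nitrate: 13.9 mmol/L × 101.1 mg/mmol × 0.429 L = 602.87 mg
glucose: 29.5 g/L × 0.429 L = 12.66 g
sodium bicarbonate: 4.34 g/L × 0.429 L = 1.86 g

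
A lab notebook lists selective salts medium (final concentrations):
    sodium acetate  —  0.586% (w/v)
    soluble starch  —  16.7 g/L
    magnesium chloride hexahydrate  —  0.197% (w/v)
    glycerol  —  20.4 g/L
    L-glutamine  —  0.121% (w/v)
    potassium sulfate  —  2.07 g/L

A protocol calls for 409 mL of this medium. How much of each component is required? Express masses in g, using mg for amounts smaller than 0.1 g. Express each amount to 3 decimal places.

sodium acetate 2.397 g; soluble starch 6.830 g; magnesium chloride hexahydrate 0.806 g; glycerol 8.344 g; L-glutamine 0.495 g; potassium sulfate 0.847 g

Target volume = 409 mL = 0.409 L.
sodium acetate: 0.586% w/v = 5.86 g/L → 5.86 × 0.409 L = 2.397 g
soluble starch: 16.7 g/L × 0.409 L = 6.830 g
magnesium chloride hexahydrate: 0.197% w/v = 1.97 g/L → 1.97 × 0.409 L = 0.806 g
glycerol: 20.4 g/L × 0.409 L = 8.344 g
L-glutamine: 0.121 g per 100 mL × 409 mL ÷ 100 = 0.495 g
potassium sulfate: 2.07 g/L × 0.409 L = 0.847 g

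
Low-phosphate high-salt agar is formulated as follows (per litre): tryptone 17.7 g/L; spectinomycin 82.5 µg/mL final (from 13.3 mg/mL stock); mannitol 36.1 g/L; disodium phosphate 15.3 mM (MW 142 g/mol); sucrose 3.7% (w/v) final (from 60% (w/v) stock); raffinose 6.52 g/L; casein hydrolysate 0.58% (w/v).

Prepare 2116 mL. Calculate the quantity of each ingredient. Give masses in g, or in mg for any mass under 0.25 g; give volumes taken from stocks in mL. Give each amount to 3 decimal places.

tryptone 37.453 g; spectinomycin 13.126 mL; mannitol 76.388 g; disodium phosphate 4.597 g; sucrose 130.487 mL; raffinose 13.796 g; casein hydrolysate 12.273 g

Scale factor relative to 1 L: 2.116.
tryptone: 17.7 g/L × 2.116 L = 37.453 g
spectinomycin: dilute stock: 82.5 µg/mL × 2116 mL ÷ 13300 µg/mL = 13.126 mL
mannitol: 36.1 g/L × 2.116 L = 76.388 g
disodium phosphate: 15.3 mmol/L × 142 g/mol × 2.116 L ÷ 1000 = 4.597 g
sucrose: V = C2·V2/C1 = 3.7% ÷ 60% × 2116 mL = 130.487 mL
raffinose: 6.52 g/L × 2.116 L = 13.796 g
casein hydrolysate: 0.58% w/v = 5.8 g/L → 5.8 × 2.116 L = 12.273 g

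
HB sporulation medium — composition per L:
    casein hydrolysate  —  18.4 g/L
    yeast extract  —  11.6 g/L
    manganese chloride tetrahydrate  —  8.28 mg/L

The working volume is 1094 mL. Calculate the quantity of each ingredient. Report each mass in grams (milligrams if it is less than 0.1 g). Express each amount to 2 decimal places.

casein hydrolysate 20.13 g; yeast extract 12.69 g; manganese chloride tetrahydrate 9.06 mg

Target volume = 1094 mL = 1.094 L.
casein hydrolysate: 18.4 g/L × 1.094 L = 20.13 g
yeast extract: 11.6 g/L × 1.094 L = 12.69 g
manganese chloride tetrahydrate: 8.28 mg/L × 1.094 L = 9.06 mg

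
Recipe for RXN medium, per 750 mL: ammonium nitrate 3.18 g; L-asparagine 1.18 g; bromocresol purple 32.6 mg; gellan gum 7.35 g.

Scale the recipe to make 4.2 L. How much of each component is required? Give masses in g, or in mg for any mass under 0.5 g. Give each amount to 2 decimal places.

ammonium nitrate 17.81 g; L-asparagine 6.61 g; bromocresol purple 182.56 mg; gellan gum 41.16 g

Ratio of target to recipe volume: 4200 / 750 = 5.6.
ammonium nitrate: 3.18 g × (4200 mL / 750 mL) = 17.81 g
L-asparagine: 1.18 g × (4200 mL / 750 mL) = 6.61 g
bromocresol purple: 32.6 mg × (4200 mL / 750 mL) = 182.56 mg
gellan gum: 7.35 g × (4200 mL / 750 mL) = 41.16 g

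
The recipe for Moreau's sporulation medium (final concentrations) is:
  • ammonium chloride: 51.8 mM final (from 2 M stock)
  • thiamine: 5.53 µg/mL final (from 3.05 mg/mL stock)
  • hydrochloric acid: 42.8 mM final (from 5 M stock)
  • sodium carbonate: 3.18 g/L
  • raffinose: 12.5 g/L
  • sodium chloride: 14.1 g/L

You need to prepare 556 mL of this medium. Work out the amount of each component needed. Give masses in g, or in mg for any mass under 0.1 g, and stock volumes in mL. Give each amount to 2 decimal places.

ammonium chloride 14.40 mL; thiamine 1.01 mL; hydrochloric acid 4.76 mL; sodium carbonate 1.77 g; raffinose 6.95 g; sodium chloride 7.84 g

Working volume: 556 mL = 0.556 L.
ammonium chloride: V = C2·V2/C1 = 51.8 mM × 556 mL ÷ 2000 mM = 14.40 mL
thiamine: C1V1 = C2V2 → 5.53 µg/mL × 556 mL ÷ 3050 µg/mL = 1.01 mL
hydrochloric acid: dilute stock: 42.8 mM × 556 mL ÷ 5000 mM = 4.76 mL
sodium carbonate: 3.18 g/L × 0.556 L = 1.77 g
raffinose: 12.5 g/L × 0.556 L = 6.95 g
sodium chloride: 14.1 g/L × 0.556 L = 7.84 g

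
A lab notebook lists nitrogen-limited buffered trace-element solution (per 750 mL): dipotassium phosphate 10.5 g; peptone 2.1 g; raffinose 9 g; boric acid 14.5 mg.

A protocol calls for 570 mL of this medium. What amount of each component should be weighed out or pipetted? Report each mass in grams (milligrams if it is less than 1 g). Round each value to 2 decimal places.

dipotassium phosphate 7.98 g; peptone 1.60 g; raffinose 6.84 g; boric acid 11.02 mg

Scale factor = 570 mL / 750 mL = 0.76.
dipotassium phosphate: 10.5 g × (570 mL / 750 mL) = 7.98 g
peptone: 2.1 g × (570 mL / 750 mL) = 1.60 g
raffinose: 9 g × (570 mL / 750 mL) = 6.84 g
boric acid: 14.5 mg × (570 mL / 750 mL) = 11.02 mg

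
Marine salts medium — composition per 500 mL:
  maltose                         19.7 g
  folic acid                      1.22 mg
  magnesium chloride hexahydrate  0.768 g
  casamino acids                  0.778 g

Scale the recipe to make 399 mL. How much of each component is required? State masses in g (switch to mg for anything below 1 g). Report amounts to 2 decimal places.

Ratio of target to recipe volume: 399 / 500 = 0.798.
maltose: 19.7 g × (399 mL / 500 mL) = 15.72 g
folic acid: 1.22 mg × (399 mL / 500 mL) = 0.97 mg
magnesium chloride hexahydrate: 0.768 g × (399 mL / 500 mL) = 0.612864 g = 612.86 mg
casamino acids: 0.778 g × (399 mL / 500 mL) = 0.620844 g = 620.84 mg

maltose 15.72 g; folic acid 0.97 mg; magnesium chloride hexahydrate 612.86 mg; casamino acids 620.84 mg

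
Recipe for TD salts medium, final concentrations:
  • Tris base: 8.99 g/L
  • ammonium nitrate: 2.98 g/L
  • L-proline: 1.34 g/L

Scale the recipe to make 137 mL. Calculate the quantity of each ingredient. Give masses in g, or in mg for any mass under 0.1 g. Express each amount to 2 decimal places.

Scale factor relative to 1 L: 0.137.
Tris base: 8.99 g/L × 0.137 L = 1.23 g
ammonium nitrate: 2.98 g/L × 0.137 L = 0.41 g
L-proline: 1.34 g/L × 0.137 L = 0.18 g

Tris base 1.23 g; ammonium nitrate 0.41 g; L-proline 0.18 g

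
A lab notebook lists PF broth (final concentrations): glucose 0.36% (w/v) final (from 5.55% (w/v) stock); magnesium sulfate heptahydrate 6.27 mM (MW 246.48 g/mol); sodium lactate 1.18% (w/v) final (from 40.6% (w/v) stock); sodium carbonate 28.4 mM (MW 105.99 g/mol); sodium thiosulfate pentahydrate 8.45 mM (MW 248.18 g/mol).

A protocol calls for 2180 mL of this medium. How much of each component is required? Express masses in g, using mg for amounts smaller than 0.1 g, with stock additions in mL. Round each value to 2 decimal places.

glucose 141.41 mL; magnesium sulfate heptahydrate 3.37 g; sodium lactate 63.36 mL; sodium carbonate 6.56 g; sodium thiosulfate pentahydrate 4.57 g

Target volume = 2180 mL = 2.18 L.
glucose: V = C2·V2/C1 = 0.36% ÷ 5.55% × 2180 mL = 141.41 mL
magnesium sulfate heptahydrate: 6.27 mmol/L × 246.48 g/mol × 2.18 L ÷ 1000 = 3.37 g
sodium lactate: dilute stock: 1.18% ÷ 40.6% × 2180 mL = 63.36 mL
sodium carbonate: 28.4 mmol/L × 105.99 g/mol × 2.18 L ÷ 1000 = 6.56 g
sodium thiosulfate pentahydrate: 8.45 mmol/L × 248.18 g/mol × 2.18 L ÷ 1000 = 4.57 g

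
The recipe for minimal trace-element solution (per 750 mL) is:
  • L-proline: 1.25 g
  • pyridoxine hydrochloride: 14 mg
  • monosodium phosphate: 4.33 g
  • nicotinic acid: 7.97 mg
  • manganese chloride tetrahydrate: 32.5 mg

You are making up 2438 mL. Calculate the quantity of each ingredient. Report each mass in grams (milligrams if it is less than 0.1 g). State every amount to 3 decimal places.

Ratio of target to recipe volume: 2438 / 750 = 3.25067.
L-proline: 1.25 g × (2438 mL / 750 mL) = 4.063 g
pyridoxine hydrochloride: 14 mg × (2438 mL / 750 mL) = 45.509 mg
monosodium phosphate: 4.33 g × (2438 mL / 750 mL) = 14.075 g
nicotinic acid: 7.97 mg × (2438 mL / 750 mL) = 25.908 mg
manganese chloride tetrahydrate: 32.5 mg × (2438 mL / 750 mL) = 105.647 mg = 0.106 g

L-proline 4.063 g; pyridoxine hydrochloride 45.509 mg; monosodium phosphate 14.075 g; nicotinic acid 25.908 mg; manganese chloride tetrahydrate 0.106 g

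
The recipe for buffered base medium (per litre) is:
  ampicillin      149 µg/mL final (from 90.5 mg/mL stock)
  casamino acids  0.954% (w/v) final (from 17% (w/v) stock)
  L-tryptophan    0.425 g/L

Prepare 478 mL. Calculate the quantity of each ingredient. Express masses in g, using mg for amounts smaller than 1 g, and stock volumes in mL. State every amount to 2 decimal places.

Target volume = 478 mL = 0.478 L.
ampicillin: dilute stock: 149 µg/mL × 478 mL ÷ 90500 µg/mL = 0.79 mL
casamino acids: C1V1 = C2V2 → 0.954% ÷ 17% × 478 mL = 26.82 mL
L-tryptophan: 0.425 g/L × 0.478 L = 0.20315 g = 203.15 mg

ampicillin 0.79 mL; casamino acids 26.82 mL; L-tryptophan 203.15 mg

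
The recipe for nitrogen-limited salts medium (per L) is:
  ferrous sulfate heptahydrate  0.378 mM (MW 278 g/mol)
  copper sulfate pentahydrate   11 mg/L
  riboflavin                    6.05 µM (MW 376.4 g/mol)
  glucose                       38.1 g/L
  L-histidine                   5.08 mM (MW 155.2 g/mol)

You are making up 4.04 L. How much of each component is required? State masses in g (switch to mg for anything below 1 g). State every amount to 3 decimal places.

Scale factor relative to 1 L: 4.04.
ferrous sulfate heptahydrate: 0.378 mmol/L × 278 mg/mmol × 4.04 L = 424.539 mg
copper sulfate pentahydrate: 11 mg/L × 4.04 L = 44.440 mg
riboflavin: 6.05 µmol/L × 376.4 g/mol × 4.04 L ÷ 1000 = 9.200 mg
glucose: 38.1 g/L × 4.04 L = 153.924 g
L-histidine: 5.08 mmol/L × 155.2 g/mol × 4.04 L ÷ 1000 = 3.185 g

ferrous sulfate heptahydrate 424.539 mg; copper sulfate pentahydrate 44.440 mg; riboflavin 9.200 mg; glucose 153.924 g; L-histidine 3.185 g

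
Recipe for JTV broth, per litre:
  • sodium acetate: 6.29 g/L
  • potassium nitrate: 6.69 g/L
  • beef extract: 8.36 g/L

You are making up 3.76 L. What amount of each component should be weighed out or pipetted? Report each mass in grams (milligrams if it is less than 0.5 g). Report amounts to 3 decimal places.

Scale factor relative to 1 L: 3.76.
sodium acetate: 6.29 g/L × 3.76 L = 23.650 g
potassium nitrate: 6.69 g/L × 3.76 L = 25.154 g
beef extract: 8.36 g/L × 3.76 L = 31.434 g

sodium acetate 23.650 g; potassium nitrate 25.154 g; beef extract 31.434 g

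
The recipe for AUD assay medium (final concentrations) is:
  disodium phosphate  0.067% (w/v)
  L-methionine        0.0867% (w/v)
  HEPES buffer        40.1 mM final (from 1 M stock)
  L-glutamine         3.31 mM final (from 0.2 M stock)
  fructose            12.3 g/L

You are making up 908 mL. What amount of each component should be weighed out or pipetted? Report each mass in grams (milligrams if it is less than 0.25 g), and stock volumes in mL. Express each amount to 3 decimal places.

Target volume = 908 mL = 0.908 L.
disodium phosphate: 0.067% w/v = 0.67 g/L → 0.67 × 0.908 L = 0.608 g
L-methionine: 0.0867% w/v = 0.867 g/L → 0.867 × 0.908 L = 0.787 g
HEPES buffer: C1V1 = C2V2 → 40.1 mM × 908 mL ÷ 1000 mM = 36.411 mL
L-glutamine: C1V1 = C2V2 → 3.31 mM × 908 mL ÷ 200 mM = 15.027 mL
fructose: 12.3 g/L × 0.908 L = 11.168 g

disodium phosphate 0.608 g; L-methionine 0.787 g; HEPES buffer 36.411 mL; L-glutamine 15.027 mL; fructose 11.168 g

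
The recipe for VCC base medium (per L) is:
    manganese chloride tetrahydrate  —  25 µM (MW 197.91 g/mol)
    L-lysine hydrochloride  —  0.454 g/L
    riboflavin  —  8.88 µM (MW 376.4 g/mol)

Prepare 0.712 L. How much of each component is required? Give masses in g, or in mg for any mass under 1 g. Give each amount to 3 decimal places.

Scale factor relative to 1 L: 0.712.
manganese chloride tetrahydrate: 25 µmol/L × 197.91 g/mol × 0.712 L ÷ 1000 = 3.523 mg
L-lysine hydrochloride: 0.454 g/L × 0.712 L = 0.323248 g = 323.248 mg
riboflavin: 8.88 µmol/L × 376.4 g/mol × 0.712 L ÷ 1000 = 2.380 mg

manganese chloride tetrahydrate 3.523 mg; L-lysine hydrochloride 323.248 mg; riboflavin 2.380 mg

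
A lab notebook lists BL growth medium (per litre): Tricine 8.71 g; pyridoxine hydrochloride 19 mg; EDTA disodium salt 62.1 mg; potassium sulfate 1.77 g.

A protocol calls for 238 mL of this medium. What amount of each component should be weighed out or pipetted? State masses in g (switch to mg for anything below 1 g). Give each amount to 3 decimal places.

Ratio of target to recipe volume: 238 / 1000 = 0.238.
Tricine: 8.71 g × (238 mL / 1000 mL) = 2.073 g
pyridoxine hydrochloride: 19 mg × (238 mL / 1000 mL) = 4.522 mg
EDTA disodium salt: 62.1 mg × (238 mL / 1000 mL) = 14.780 mg
potassium sulfate: 1.77 g × (238 mL / 1000 mL) = 0.42126 g = 421.260 mg

Tricine 2.073 g; pyridoxine hydrochloride 4.522 mg; EDTA disodium salt 14.780 mg; potassium sulfate 421.260 mg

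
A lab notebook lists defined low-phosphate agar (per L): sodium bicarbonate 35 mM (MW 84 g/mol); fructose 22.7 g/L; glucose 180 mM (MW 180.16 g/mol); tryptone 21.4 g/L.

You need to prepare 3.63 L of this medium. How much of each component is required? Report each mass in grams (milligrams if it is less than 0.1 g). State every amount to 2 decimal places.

Scale factor relative to 1 L: 3.63.
sodium bicarbonate: 35 mmol/L × 84 g/mol × 3.63 L ÷ 1000 = 10.67 g
fructose: 22.7 g/L × 3.63 L = 82.40 g
glucose: 180 mmol/L × 180.16 g/mol × 3.63 L ÷ 1000 = 117.72 g
tryptone: 21.4 g/L × 3.63 L = 77.68 g

sodium bicarbonate 10.67 g; fructose 82.40 g; glucose 117.72 g; tryptone 77.68 g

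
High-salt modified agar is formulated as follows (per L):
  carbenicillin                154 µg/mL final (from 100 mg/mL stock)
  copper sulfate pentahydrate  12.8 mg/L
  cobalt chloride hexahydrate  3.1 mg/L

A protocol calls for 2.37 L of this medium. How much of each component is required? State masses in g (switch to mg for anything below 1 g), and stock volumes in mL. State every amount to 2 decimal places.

Scale factor relative to 1 L: 2.37.
carbenicillin: C1V1 = C2V2 → 154 µg/mL × 2370 mL ÷ 100000 µg/mL = 3.65 mL
copper sulfate pentahydrate: 12.8 mg/L × 2.37 L = 30.34 mg
cobalt chloride hexahydrate: 3.1 mg/L × 2.37 L = 7.35 mg

carbenicillin 3.65 mL; copper sulfate pentahydrate 30.34 mg; cobalt chloride hexahydrate 7.35 mg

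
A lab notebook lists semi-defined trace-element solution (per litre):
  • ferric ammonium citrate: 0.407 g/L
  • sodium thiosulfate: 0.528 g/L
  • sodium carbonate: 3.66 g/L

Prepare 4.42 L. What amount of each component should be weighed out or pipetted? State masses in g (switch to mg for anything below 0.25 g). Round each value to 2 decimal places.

Working volume: 4.42 L.
ferric ammonium citrate: 0.407 g/L × 4.42 L = 1.80 g
sodium thiosulfate: 0.528 g/L × 4.42 L = 2.33 g
sodium carbonate: 3.66 g/L × 4.42 L = 16.18 g

ferric ammonium citrate 1.80 g; sodium thiosulfate 2.33 g; sodium carbonate 16.18 g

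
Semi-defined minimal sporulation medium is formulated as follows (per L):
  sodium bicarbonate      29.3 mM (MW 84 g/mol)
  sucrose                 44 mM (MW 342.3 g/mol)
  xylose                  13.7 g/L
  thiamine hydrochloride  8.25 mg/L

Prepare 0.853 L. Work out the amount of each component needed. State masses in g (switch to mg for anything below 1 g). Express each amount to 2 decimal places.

Scale factor relative to 1 L: 0.853.
sodium bicarbonate: 29.3 mmol/L × 84 g/mol × 0.853 L ÷ 1000 = 2.10 g
sucrose: 44 mmol/L × 342.3 g/mol × 0.853 L ÷ 1000 = 12.85 g
xylose: 13.7 g/L × 0.853 L = 11.69 g
thiamine hydrochloride: 8.25 mg/L × 0.853 L = 7.04 mg

sodium bicarbonate 2.10 g; sucrose 12.85 g; xylose 11.69 g; thiamine hydrochloride 7.04 mg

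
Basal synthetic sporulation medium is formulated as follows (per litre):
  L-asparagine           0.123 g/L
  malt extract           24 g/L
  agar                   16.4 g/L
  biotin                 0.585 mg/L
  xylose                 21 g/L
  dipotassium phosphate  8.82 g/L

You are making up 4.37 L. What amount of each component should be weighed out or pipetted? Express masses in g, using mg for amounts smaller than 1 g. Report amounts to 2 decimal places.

Working volume: 4.37 L.
L-asparagine: 0.123 g/L × 4.37 L = 0.53751 g = 537.51 mg
malt extract: 24 g/L × 4.37 L = 104.88 g
agar: 16.4 g/L × 4.37 L = 71.67 g
biotin: 0.585 mg/L × 4.37 L = 2.56 mg
xylose: 21 g/L × 4.37 L = 91.77 g
dipotassium phosphate: 8.82 g/L × 4.37 L = 38.54 g

L-asparagine 537.51 mg; malt extract 104.88 g; agar 71.67 g; biotin 2.56 mg; xylose 91.77 g; dipotassium phosphate 38.54 g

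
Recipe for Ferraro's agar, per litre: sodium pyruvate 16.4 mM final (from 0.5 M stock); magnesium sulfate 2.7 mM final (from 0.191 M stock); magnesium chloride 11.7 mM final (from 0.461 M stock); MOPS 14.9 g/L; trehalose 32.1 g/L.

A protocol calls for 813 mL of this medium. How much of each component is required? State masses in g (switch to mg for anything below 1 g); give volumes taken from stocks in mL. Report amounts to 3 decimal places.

sodium pyruvate 26.666 mL; magnesium sulfate 11.493 mL; magnesium chloride 20.634 mL; MOPS 12.114 g; trehalose 26.097 g

Working volume: 813 mL = 0.813 L.
sodium pyruvate: dilute stock: 16.4 mM × 813 mL ÷ 500 mM = 26.666 mL
magnesium sulfate: C1V1 = C2V2 → 2.7 mM × 813 mL ÷ 191 mM = 11.493 mL
magnesium chloride: V = C2·V2/C1 = 11.7 mM × 813 mL ÷ 461 mM = 20.634 mL
MOPS: 14.9 g/L × 0.813 L = 12.114 g
trehalose: 32.1 g/L × 0.813 L = 26.097 g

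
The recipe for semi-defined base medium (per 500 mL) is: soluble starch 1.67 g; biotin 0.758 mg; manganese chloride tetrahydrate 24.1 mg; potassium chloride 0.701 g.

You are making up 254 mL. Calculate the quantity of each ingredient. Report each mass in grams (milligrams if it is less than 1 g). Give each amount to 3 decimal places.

soluble starch 848.360 mg; biotin 0.385 mg; manganese chloride tetrahydrate 12.243 mg; potassium chloride 356.108 mg

Ratio of target to recipe volume: 254 / 500 = 0.508.
soluble starch: 1.67 g × (254 mL / 500 mL) = 0.84836 g = 848.360 mg
biotin: 0.758 mg × (254 mL / 500 mL) = 0.385 mg
manganese chloride tetrahydrate: 24.1 mg × (254 mL / 500 mL) = 12.243 mg
potassium chloride: 0.701 g × (254 mL / 500 mL) = 0.356108 g = 356.108 mg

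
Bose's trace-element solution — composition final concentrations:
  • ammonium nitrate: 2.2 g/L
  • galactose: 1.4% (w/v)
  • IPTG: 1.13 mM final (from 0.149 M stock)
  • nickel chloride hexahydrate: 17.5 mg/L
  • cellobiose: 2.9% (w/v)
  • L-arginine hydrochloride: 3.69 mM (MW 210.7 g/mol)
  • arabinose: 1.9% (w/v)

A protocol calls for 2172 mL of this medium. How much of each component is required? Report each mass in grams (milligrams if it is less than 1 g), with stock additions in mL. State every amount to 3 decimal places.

ammonium nitrate 4.778 g; galactose 30.408 g; IPTG 16.472 mL; nickel chloride hexahydrate 38.010 mg; cellobiose 62.988 g; L-arginine hydrochloride 1.689 g; arabinose 41.268 g

Scale factor relative to 1 L: 2.172.
ammonium nitrate: 2.2 g/L × 2.172 L = 4.778 g
galactose: 1.4% w/v = 14 g/L → 14 × 2.172 L = 30.408 g
IPTG: V = C2·V2/C1 = 1.13 mM × 2172 mL ÷ 149 mM = 16.472 mL
nickel chloride hexahydrate: 17.5 mg/L × 2.172 L = 38.010 mg
cellobiose: 2.9% w/v = 29 g/L → 29 × 2.172 L = 62.988 g
L-arginine hydrochloride: 3.69 mmol/L × 210.7 g/mol × 2.172 L ÷ 1000 = 1.689 g
arabinose: 1.9 g per 100 mL × 2172 mL ÷ 100 = 41.268 g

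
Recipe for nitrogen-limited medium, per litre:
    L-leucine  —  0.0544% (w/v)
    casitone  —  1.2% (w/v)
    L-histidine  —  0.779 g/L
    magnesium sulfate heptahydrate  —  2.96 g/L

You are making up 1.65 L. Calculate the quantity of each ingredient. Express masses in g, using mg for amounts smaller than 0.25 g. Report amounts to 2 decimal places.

Working volume: 1.65 L.
L-leucine: 0.0544% w/v = 0.544 g/L → 0.544 × 1.65 L = 0.90 g
casitone: 1.2 g per 100 mL × 1650 mL ÷ 100 = 19.80 g
L-histidine: 0.779 g/L × 1.65 L = 1.29 g
magnesium sulfate heptahydrate: 2.96 g/L × 1.65 L = 4.88 g

L-leucine 0.90 g; casitone 19.80 g; L-histidine 1.29 g; magnesium sulfate heptahydrate 4.88 g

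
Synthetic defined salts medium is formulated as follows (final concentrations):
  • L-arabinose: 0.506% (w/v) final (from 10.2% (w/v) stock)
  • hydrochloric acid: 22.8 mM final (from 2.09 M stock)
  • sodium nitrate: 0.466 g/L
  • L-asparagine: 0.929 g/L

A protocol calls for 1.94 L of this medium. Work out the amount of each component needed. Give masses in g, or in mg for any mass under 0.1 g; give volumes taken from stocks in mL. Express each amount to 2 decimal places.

L-arabinose 96.24 mL; hydrochloric acid 21.16 mL; sodium nitrate 0.90 g; L-asparagine 1.80 g

Scale factor relative to 1 L: 1.94.
L-arabinose: dilute stock: 0.506% ÷ 10.2% × 1940 mL = 96.24 mL
hydrochloric acid: C1V1 = C2V2 → 22.8 mM × 1940 mL ÷ 2090 mM = 21.16 mL
sodium nitrate: 0.466 g/L × 1.94 L = 0.90 g
L-asparagine: 0.929 g/L × 1.94 L = 1.80 g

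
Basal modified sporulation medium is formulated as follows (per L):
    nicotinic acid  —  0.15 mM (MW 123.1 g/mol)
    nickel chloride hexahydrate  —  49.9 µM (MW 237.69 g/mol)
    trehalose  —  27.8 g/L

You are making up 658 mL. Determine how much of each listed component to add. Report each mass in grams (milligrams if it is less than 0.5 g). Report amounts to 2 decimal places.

nicotinic acid 12.15 mg; nickel chloride hexahydrate 7.80 mg; trehalose 18.29 g

Scale factor relative to 1 L: 0.658.
nicotinic acid: 0.15 mmol/L × 123.1 mg/mmol × 0.658 L = 12.15 mg
nickel chloride hexahydrate: 49.9 µmol/L × 237.69 g/mol × 0.658 L ÷ 1000 = 7.80 mg
trehalose: 27.8 g/L × 0.658 L = 18.29 g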